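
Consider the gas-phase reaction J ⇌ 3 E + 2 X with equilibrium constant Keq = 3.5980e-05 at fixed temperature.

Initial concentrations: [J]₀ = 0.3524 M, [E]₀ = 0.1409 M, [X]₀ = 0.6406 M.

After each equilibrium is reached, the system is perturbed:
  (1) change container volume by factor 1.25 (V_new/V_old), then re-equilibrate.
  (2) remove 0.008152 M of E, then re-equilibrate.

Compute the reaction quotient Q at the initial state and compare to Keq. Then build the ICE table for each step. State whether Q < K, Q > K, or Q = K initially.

Q₀ = 0.003257; Q > K (proceeds reverse)

Q₀ = 0.003257 vs Keq = 3.5980e-05 ⇒ Q>K, reverse
Step 1:
                    J           E           X
  Initial      0.3524      0.1409      0.6406
  Change      0.03529     -0.1059    -0.07059
  Equil        0.3877     0.03502        0.57
  solve Keq expr → x = -0.03529; check Q = 3.5980e-05
Then change container volume by factor 1.25 (V_new/V_old).
Step 2:
                    J           E           X
  Initial      0.3102     0.02801       0.456
  Change    -0.003082    0.009247    0.006164
  Equil        0.3071     0.03726      0.4622
  solve Keq expr → x = 0.003082; check Q = 3.5980e-05
Then remove 0.008152 M of E.
Step 3:
                    J           E           X
  Initial      0.3071     0.02911      0.4622
  Change    -0.002591    0.007772    0.005181
  Equil        0.3045     0.03688      0.4674
  solve Keq expr → x = 0.002591; check Q = 3.5980e-05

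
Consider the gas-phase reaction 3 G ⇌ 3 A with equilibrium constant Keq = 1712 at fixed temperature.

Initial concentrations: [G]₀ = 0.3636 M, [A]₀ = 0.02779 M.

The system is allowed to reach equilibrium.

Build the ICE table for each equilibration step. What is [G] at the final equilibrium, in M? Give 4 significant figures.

Q₀ = 4.4647e-04 vs Keq = 1712 ⇒ Q<K, forward
Step 1:
                    G           A
  init         0.3636     0.02779
  Δ           -0.3334      0.3334
  eq          0.03019      0.3612
  solve Keq expr → x = 0.1111; check Q = 1712

[G]_eq = 0.03019 M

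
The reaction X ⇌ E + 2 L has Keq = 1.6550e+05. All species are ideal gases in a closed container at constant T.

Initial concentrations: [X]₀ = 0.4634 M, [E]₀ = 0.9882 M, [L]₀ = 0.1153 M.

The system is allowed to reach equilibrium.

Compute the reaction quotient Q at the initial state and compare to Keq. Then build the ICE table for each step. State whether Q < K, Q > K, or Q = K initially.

Q₀ = 0.02835 vs Keq = 1.6550e+05 ⇒ Q<K, forward
Step 1:
                    X           E           L
  init         0.4634      0.9882      0.1153
  Δ           -0.4634      0.4634      0.9268
  eq       9.5247e-06       1.452       1.042
  solve Keq expr → x = 0.4634; check Q = 1.6550e+05

Q₀ = 0.02835; Q < K (proceeds forward)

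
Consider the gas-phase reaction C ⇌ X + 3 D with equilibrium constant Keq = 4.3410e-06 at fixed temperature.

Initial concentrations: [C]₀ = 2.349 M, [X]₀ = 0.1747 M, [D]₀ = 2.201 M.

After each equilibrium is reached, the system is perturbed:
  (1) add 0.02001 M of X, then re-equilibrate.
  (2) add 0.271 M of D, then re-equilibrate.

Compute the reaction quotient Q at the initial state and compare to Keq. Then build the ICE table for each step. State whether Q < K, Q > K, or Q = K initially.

Q₀ = 0.793 vs Keq = 4.3410e-06 ⇒ Q>K, reverse
Step 1:
                    C           X           D
  init          2.349      0.1747       2.201
  Δ            0.1747     -0.1747     -0.5241
  eq            2.524  2.3233e-06       1.677
  solve Keq expr → x = -0.1747; check Q = 4.3410e-06
Then add 0.02001 M of X.
Step 2:
                    C           X           D
  init          2.524     0.02001       1.677
  Δ           0.02001    -0.02001    -0.06003
  eq            2.544  2.6123e-06       1.617
  solve Keq expr → x = -0.02001; check Q = 4.3410e-06
Then add 0.271 M of D.
Step 3:
                    C           X           D
  init          2.544  2.6123e-06       1.888
  Δ        9.7120e-07 -9.7120e-07 -2.9136e-06
  eq            2.544  1.6411e-06       1.888
  solve Keq expr → x = -9.7120e-07; check Q = 4.3410e-06

Q₀ = 0.793; Q > K (proceeds reverse)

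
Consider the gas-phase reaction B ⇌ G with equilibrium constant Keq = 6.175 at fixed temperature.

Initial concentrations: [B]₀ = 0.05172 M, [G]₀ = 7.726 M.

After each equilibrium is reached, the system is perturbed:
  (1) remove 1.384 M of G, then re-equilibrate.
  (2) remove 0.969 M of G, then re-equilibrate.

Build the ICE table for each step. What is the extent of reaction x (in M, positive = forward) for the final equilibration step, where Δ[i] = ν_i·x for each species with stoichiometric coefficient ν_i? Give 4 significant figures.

Q₀ = 149.4 vs Keq = 6.175 ⇒ Q>K, reverse
Step 1:
                  B         G
  Initial   0.05172     7.726
  Change      1.032    -1.032
  Equil       1.084     6.694
  solve Keq expr → x = -1.032; check Q = 6.175
Then remove 1.384 M of G.
Step 2:
                  B         G
  Initial     1.084      5.31
  Change    -0.1929    0.1929
  Equil      0.8911     5.503
  solve Keq expr → x = 0.1929; check Q = 6.175
Then remove 0.969 M of G.
Step 3:
                  B         G
  Initial    0.8911     4.534
  Change    -0.1351    0.1351
  Equil      0.7561     4.669
  solve Keq expr → x = 0.1351; check Q = 6.175

x = 0.1351 M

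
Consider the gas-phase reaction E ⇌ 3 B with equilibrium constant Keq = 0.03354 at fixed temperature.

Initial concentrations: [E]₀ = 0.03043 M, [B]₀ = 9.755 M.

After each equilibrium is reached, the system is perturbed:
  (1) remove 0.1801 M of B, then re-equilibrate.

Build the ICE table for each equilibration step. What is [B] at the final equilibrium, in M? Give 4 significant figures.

[B]_eq = 0.4685 M

Q₀ = 3.0506e+04 vs Keq = 0.03354 ⇒ Q>K, reverse
Step 1:
                    E           B
  I           0.03043       9.755
  C             3.095      -9.284
  E             3.125      0.4715
  solve Keq expr → x = -3.095; check Q = 0.03354
Then remove 0.1801 M of B.
Step 2:
                    E           B
  I             3.125      0.2914
  C          -0.05904      0.1771
  E             3.066      0.4685
  solve Keq expr → x = 0.05904; check Q = 0.03354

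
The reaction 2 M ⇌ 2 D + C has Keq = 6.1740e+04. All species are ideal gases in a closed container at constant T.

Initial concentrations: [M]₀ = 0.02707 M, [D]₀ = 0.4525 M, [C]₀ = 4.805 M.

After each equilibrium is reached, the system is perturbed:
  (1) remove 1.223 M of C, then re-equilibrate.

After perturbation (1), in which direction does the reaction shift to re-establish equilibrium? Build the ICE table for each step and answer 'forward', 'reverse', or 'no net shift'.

Q₀ = 1343 vs Keq = 6.1740e+04 ⇒ Q<K, forward
Step 1:
                    M           D           C
  init        0.02707      0.4525       4.805
  Δ          -0.02287     0.02287     0.01144
  eq         0.004199      0.4754       4.816
  solve Keq expr → x = 0.01144; check Q = 6.1740e+04
Then remove 1.223 M of C.
Step 2:
                    M           D           C
  init       0.004199      0.4754       3.593
  Δ       -5.6756e-04  5.6756e-04  2.8378e-04
  eq         0.003631      0.4759       3.594
  solve Keq expr → x = 2.8378e-04; check Q = 6.1740e+04

Direction: forward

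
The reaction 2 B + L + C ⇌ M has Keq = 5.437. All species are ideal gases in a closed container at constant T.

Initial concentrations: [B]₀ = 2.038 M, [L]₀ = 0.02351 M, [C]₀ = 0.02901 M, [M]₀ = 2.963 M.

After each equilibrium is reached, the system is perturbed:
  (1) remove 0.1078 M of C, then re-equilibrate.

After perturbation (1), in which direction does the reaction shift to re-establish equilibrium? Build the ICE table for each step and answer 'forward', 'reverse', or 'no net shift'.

Q₀ = 1046 vs Keq = 5.437 ⇒ Q>K, reverse
Step 1:
                   B          L          C          M
  Initial      2.038    0.02351    0.02901      2.963
  Change      0.5033     0.2516     0.2516    -0.2516
  Equil        2.541     0.2751     0.2806      2.711
  solve Keq expr → x = -0.2516; check Q = 5.437
Then remove 0.1078 M of C.
Step 2:
                   B          L          C          M
  Initial      2.541     0.2751     0.1728      2.711
  Change     0.09323    0.04662    0.04662   -0.04662
  Equil        2.635     0.3218     0.2195      2.665
  solve Keq expr → x = -0.04662; check Q = 5.437

Direction: reverse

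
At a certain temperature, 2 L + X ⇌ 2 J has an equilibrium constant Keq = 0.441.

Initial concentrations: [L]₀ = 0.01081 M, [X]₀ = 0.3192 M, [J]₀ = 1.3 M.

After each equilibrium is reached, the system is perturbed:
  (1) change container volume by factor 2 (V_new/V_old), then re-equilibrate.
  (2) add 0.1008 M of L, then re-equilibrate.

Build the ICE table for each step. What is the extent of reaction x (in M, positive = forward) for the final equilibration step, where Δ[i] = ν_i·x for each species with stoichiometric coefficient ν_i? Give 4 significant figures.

Q₀ = 4.5308e+04 vs Keq = 0.441 ⇒ Q>K, reverse
Step 1:
                   L          X          J
  Initial    0.01081     0.3192        1.3
  Change      0.8251     0.4126    -0.8251
  Equil       0.8359     0.7318     0.4749
  solve Keq expr → x = -0.4126; check Q = 0.441
Then change container volume by factor 2 (V_new/V_old).
Step 2:
                   L          X          J
  Initial      0.418     0.3659     0.2374
  Change     0.04554    0.02277   -0.04554
  Equil       0.4635     0.3887     0.1919
  solve Keq expr → x = -0.02277; check Q = 0.441
Then add 0.1008 M of L.
Step 3:
                   L          X          J
  Initial     0.5643     0.3887     0.1919
  Change    -0.02678   -0.01339    0.02678
  Equil       0.5375     0.3753     0.2187
  solve Keq expr → x = 0.01339; check Q = 0.441

x = 0.01339 M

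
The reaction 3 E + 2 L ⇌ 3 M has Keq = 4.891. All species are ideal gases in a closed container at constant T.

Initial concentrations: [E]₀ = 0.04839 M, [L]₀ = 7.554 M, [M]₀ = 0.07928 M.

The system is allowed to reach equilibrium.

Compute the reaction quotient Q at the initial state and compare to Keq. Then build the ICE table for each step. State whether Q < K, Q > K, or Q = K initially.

Q₀ = 0.07707; Q < K (proceeds forward)

Q₀ = 0.07707 vs Keq = 4.891 ⇒ Q<K, forward
Step 1:
                   E          L          M
  init       0.04839      7.554    0.07928
  Δ         -0.03142   -0.02095    0.03142
  eq         0.01697      7.533     0.1107
  solve Keq expr → x = 0.01047; check Q = 4.891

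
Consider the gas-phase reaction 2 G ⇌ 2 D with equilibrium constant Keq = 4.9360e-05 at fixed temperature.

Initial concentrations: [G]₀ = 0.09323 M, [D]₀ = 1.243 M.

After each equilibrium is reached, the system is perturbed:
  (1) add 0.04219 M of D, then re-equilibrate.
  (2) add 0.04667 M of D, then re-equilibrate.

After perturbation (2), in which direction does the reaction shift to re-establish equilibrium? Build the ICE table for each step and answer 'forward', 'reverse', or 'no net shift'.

Direction: reverse

Q₀ = 177.8 vs Keq = 4.9360e-05 ⇒ Q>K, reverse
Step 1:
                    G           D
  Initial     0.09323       1.243
  Change        1.234      -1.234
  Equil         1.327    0.009322
  solve Keq expr → x = -0.6168; check Q = 4.9360e-05
Then add 0.04219 M of D.
Step 2:
                    G           D
  Initial       1.327     0.05151
  Change       0.0419     -0.0419
  Equil         1.369    0.009617
  solve Keq expr → x = -0.02095; check Q = 4.9360e-05
Then add 0.04667 M of D.
Step 3:
                    G           D
  Initial       1.369     0.05629
  Change      0.04634    -0.04634
  Equil         1.415    0.009942
  solve Keq expr → x = -0.02317; check Q = 4.9360e-05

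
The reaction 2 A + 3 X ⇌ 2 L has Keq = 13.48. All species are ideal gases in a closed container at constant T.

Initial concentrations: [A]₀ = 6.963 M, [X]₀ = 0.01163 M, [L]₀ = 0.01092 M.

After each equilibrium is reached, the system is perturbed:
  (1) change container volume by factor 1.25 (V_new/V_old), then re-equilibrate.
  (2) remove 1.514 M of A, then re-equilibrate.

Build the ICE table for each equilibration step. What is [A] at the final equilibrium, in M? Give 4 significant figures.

Q₀ = 1.564 vs Keq = 13.48 ⇒ Q<K, forward
Step 1:
                  A         X         L
  I           6.963   0.01163   0.01092
  C       -0.003253 -0.004879  0.003253
  E            6.96  0.006751   0.01417
  solve Keq expr → x = 0.001626; check Q = 13.48
Then change container volume by factor 1.25 (V_new/V_old).
Step 2:
                  A         X         L
  I           5.568  0.005401   0.01134
  C       7.0986e-04  0.001065 -7.0986e-04
  E           5.569  0.006465   0.01063
  solve Keq expr → x = -3.5493e-04; check Q = 13.48
Then remove 1.514 M of A.
Step 3:
                  A         X         L
  I           4.055  0.006465   0.01063
  C       7.5830e-04  0.001137 -7.5830e-04
  E           4.055  0.007603   0.00987
  solve Keq expr → x = -3.7915e-04; check Q = 13.48

[A]_eq = 4.055 M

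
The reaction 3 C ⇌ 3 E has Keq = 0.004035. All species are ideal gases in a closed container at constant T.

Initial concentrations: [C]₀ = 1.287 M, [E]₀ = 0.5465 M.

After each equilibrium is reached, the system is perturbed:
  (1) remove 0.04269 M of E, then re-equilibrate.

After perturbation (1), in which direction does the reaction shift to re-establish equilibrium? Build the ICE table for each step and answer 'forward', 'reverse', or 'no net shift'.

Direction: forward

Q₀ = 0.07657 vs Keq = 0.004035 ⇒ Q>K, reverse
Step 1:
                    C           E
  I             1.287      0.5465
  C            0.2947     -0.2947
  E             1.582      0.2518
  solve Keq expr → x = -0.09823; check Q = 0.004035
Then remove 0.04269 M of E.
Step 2:
                    C           E
  I             1.582      0.2091
  C          -0.03683     0.03683
  E             1.545      0.2459
  solve Keq expr → x = 0.01228; check Q = 0.004035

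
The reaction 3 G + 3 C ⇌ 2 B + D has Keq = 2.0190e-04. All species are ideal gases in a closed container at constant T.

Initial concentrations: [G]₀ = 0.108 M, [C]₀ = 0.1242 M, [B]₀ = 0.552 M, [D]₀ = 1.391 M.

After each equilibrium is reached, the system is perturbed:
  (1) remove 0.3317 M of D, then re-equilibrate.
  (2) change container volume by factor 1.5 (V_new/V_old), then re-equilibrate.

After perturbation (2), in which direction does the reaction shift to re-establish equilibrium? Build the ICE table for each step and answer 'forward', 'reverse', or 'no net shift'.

Q₀ = 1.7562e+05 vs Keq = 2.0190e-04 ⇒ Q>K, reverse
Step 1:
                    G           C           B           D
  init          0.108      0.1242       0.552       1.391
  Δ            0.8119      0.8119     -0.5413     -0.2706
  eq           0.9199      0.9361     0.01073        1.12
  solve Keq expr → x = -0.2706; check Q = 2.0190e-04
Then remove 0.3317 M of D.
Step 2:
                    G           C           B           D
  init         0.9199      0.9361     0.01073      0.7887
  Δ         -0.002897   -0.002897    0.001931  9.6564e-04
  eq            0.917      0.9332     0.01266      0.7896
  solve Keq expr → x = 9.6564e-04; check Q = 2.0190e-04
Then change container volume by factor 1.5 (V_new/V_old).
Step 3:
                    G           C           B           D
  init         0.6113      0.6221    0.008439      0.5264
  Δ          0.005567    0.005567   -0.003712   -0.001856
  eq           0.6169      0.6277    0.004728      0.5246
  solve Keq expr → x = -0.001856; check Q = 2.0190e-04

Direction: reverse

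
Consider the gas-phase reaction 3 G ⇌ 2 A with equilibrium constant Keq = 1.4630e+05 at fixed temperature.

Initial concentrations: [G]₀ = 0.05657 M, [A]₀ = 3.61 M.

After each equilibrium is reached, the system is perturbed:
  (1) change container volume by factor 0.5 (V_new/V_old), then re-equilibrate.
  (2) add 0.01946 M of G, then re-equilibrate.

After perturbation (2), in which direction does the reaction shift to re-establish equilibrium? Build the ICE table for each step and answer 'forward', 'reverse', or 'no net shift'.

Q₀ = 7.1987e+04 vs Keq = 1.4630e+05 ⇒ Q<K, forward
Step 1:
                  G         A
  init      0.05657      3.61
  Δ        -0.01184  0.007896
  eq        0.04473     3.618
  solve Keq expr → x = 0.003948; check Q = 1.4630e+05
Then change container volume by factor 0.5 (V_new/V_old).
Step 2:
                  G         A
  init      0.08945     7.236
  Δ        -0.01837   0.01225
  eq        0.07108     7.248
  solve Keq expr → x = 0.006125; check Q = 1.4630e+05
Then add 0.01946 M of G.
Step 3:
                  G         A
  init      0.09054     7.248
  Δ        -0.01938   0.01292
  eq        0.07116     7.261
  solve Keq expr → x = 0.006459; check Q = 1.4630e+05

Direction: forward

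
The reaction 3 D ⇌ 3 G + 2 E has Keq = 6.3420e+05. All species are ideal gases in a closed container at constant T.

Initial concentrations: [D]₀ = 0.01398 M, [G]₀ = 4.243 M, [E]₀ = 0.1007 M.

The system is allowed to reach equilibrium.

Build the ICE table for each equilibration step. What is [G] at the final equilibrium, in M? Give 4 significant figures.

Q₀ = 2.8350e+05 vs Keq = 6.3420e+05 ⇒ Q<K, forward
Step 1:
                    D           G           E
  I           0.01398       4.243      0.1007
  C         -0.003135    0.003135     0.00209
  E           0.01084       4.246      0.1028
  solve Keq expr → x = 0.001045; check Q = 6.3420e+05

[G]_eq = 4.246 M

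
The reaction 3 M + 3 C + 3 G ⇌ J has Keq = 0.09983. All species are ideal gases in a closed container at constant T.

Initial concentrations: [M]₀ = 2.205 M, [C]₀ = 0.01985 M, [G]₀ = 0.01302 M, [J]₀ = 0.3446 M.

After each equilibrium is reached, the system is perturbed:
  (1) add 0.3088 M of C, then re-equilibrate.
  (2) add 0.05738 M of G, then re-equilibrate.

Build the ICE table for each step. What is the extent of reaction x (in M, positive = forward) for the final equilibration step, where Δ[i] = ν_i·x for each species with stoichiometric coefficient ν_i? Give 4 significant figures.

x = 0.008727 M

Q₀ = 1.8620e+09 vs Keq = 0.09983 ⇒ Q>K, reverse
Step 1:
                  M         C         G         J
  init        2.205   0.01985   0.01302    0.3446
  Δ          0.6137    0.6137    0.6137   -0.2046
  eq          2.819    0.6336    0.6268      0.14
  solve Keq expr → x = -0.2046; check Q = 0.09983
Then add 0.3088 M of C.
Step 2:
                  M         C         G         J
  init        2.819    0.9424    0.6268      0.14
  Δ         -0.1009   -0.1009   -0.1009   0.03364
  eq          2.718    0.8415    0.5259    0.1737
  solve Keq expr → x = 0.03364; check Q = 0.09983
Then add 0.05738 M of G.
Step 3:
                  M         C         G         J
  init        2.718    0.8415    0.5832    0.1737
  Δ        -0.02618  -0.02618  -0.02618  0.008727
  eq          2.692    0.8153    0.5571    0.1824
  solve Keq expr → x = 0.008727; check Q = 0.09983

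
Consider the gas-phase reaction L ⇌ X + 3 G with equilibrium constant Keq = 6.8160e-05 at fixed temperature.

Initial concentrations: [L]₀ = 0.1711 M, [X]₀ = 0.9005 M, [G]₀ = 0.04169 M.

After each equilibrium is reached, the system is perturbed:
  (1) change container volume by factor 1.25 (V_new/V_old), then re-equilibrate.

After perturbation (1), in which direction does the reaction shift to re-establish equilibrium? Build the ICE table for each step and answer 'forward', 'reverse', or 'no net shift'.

Direction: forward

Q₀ = 3.8135e-04 vs Keq = 6.8160e-05 ⇒ Q>K, reverse
Step 1:
                  L         X         G
  Initial    0.1711    0.9005   0.04169
  Change   0.005961 -0.005961  -0.01788
  Equil      0.1771    0.8945   0.02381
  solve Keq expr → x = -0.005961; check Q = 6.8160e-05
Then change container volume by factor 1.25 (V_new/V_old).
Step 2:
                  L         X         G
  Initial    0.1416    0.7156   0.01904
  Change  -0.001552  0.001552  0.004657
  Equil      0.1401    0.7172    0.0237
  solve Keq expr → x = 0.001552; check Q = 6.8160e-05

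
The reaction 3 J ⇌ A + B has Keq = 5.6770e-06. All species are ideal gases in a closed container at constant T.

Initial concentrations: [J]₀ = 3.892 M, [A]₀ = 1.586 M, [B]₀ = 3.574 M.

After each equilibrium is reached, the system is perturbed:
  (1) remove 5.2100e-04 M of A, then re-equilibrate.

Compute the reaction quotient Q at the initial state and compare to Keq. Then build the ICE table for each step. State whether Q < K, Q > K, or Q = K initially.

Q₀ = 0.09615; Q > K (proceeds reverse)

Q₀ = 0.09615 vs Keq = 5.6770e-06 ⇒ Q>K, reverse
Step 1:
                    J           A           B
  I             3.892       1.586       3.574
  C             4.752      -1.584      -1.584
  E             8.644    0.001843        1.99
  solve Keq expr → x = -1.584; check Q = 5.6770e-06
Then remove 5.2100e-04 M of A.
Step 2:
                    J           A           B
  I             8.644    0.001322        1.99
  C         -0.001559  5.1952e-04  5.1952e-04
  E             8.643    0.001841        1.99
  solve Keq expr → x = 5.1952e-04; check Q = 5.6770e-06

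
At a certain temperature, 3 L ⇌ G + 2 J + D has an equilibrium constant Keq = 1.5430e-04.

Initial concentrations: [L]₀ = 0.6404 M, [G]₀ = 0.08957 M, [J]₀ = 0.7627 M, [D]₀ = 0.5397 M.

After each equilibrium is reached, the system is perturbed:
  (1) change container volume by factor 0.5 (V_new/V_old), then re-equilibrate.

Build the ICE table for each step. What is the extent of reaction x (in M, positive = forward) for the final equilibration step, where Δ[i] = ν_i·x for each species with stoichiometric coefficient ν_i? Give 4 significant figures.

Q₀ = 0.1071 vs Keq = 1.5430e-04 ⇒ Q>K, reverse
Step 1:
                   L          G          J          D
  Initial     0.6404    0.08957     0.7627     0.5397
  Change      0.2665   -0.08882    -0.1776   -0.08882
  Equil       0.9069 7.4569e-04     0.5851     0.4509
  solve Keq expr → x = -0.08882; check Q = 1.5430e-04
Then change container volume by factor 0.5 (V_new/V_old).
Step 2:
                   L          G          J          D
  Initial      1.814   0.001491       1.17     0.9018
  Change    0.002221 -7.4044e-04  -0.001481 -7.4044e-04
  Equil        1.816 7.5095e-04      1.169      0.901
  solve Keq expr → x = -7.4044e-04; check Q = 1.5430e-04

x = -7.4044e-04 M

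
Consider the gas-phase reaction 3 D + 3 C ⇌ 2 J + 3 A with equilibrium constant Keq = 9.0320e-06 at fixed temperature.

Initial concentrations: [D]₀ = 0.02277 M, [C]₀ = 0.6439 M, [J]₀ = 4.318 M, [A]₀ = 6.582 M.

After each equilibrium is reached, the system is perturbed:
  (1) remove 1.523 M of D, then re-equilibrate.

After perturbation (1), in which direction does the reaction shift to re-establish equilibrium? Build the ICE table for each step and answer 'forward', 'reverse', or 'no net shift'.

Q₀ = 1.6869e+09 vs Keq = 9.0320e-06 ⇒ Q>K, reverse
Step 1:
                   D          C          J          A
  Initial    0.02277     0.6439      4.318      6.582
  Change        5.57       5.57     -3.713      -5.57
  Equil        5.593      6.214     0.6047      1.012
  solve Keq expr → x = -1.857; check Q = 9.0320e-06
Then remove 1.523 M of D.
Step 2:
                   D          C          J          A
  Initial       4.07      6.214     0.6047      1.012
  Change      0.1405     0.1405   -0.09365    -0.1405
  Equil         4.21      6.354     0.5111     0.8716
  solve Keq expr → x = -0.04683; check Q = 9.0320e-06

Direction: reverse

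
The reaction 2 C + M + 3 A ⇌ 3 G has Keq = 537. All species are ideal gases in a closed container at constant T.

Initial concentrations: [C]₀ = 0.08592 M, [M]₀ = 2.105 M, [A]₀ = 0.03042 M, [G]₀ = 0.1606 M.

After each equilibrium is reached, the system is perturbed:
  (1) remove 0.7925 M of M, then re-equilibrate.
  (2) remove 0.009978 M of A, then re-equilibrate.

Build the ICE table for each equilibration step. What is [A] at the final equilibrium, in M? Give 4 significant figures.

Q₀ = 9469 vs Keq = 537 ⇒ Q>K, reverse
Step 1:
                  C         M         A         G
  Initial   0.08592     2.105   0.03042    0.1606
  Change    0.01821  0.009103   0.02731  -0.02731
  Equil      0.1041     2.114   0.05773    0.1333
  solve Keq expr → x = -0.009103; check Q = 537
Then remove 0.7925 M of M.
Step 2:
                  C         M         A         G
  Initial    0.1041     1.322   0.05773    0.1333
  Change   0.003665  0.001832  0.005497 -0.005497
  Equil      0.1078     1.323   0.06323    0.1278
  solve Keq expr → x = -0.001832; check Q = 537
Then remove 0.009978 M of A.
Step 3:
                  C         M         A         G
  Initial    0.1078     1.323   0.05325    0.1278
  Change    0.00382   0.00191  0.005729 -0.005729
  Equil      0.1116     1.325   0.05898    0.1221
  solve Keq expr → x = -0.00191; check Q = 537

[A]_eq = 0.05898 M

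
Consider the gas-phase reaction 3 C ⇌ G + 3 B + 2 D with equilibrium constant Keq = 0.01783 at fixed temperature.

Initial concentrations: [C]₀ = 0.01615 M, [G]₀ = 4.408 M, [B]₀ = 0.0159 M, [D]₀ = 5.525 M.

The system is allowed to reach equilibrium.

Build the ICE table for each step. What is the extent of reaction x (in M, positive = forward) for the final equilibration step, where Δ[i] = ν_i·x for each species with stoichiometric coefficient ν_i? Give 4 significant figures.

x = -0.004781 M

Q₀ = 128.4 vs Keq = 0.01783 ⇒ Q>K, reverse
Step 1:
                  C         G         B         D
  I         0.01615     4.408    0.0159     5.525
  C         0.01434 -0.004781  -0.01434 -0.009562
  E         0.03049     4.403  0.001557     5.515
  solve Keq expr → x = -0.004781; check Q = 0.01783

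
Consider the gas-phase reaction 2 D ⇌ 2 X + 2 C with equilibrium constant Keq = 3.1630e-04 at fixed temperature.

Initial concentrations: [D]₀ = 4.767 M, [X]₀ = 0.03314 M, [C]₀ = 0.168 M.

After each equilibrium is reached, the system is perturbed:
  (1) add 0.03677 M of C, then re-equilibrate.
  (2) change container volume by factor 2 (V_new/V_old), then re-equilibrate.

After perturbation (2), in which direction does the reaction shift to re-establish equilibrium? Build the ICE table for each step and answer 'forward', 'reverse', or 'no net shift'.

Q₀ = 1.3641e-06 vs Keq = 3.1630e-04 ⇒ Q<K, forward
Step 1:
                    D           X           C
  Initial       4.767     0.03314       0.168
  Change      -0.1925      0.1925      0.1925
  Equil         4.574      0.2257      0.3605
  solve Keq expr → x = 0.09626; check Q = 3.1630e-04
Then add 0.03677 M of C.
Step 2:
                    D           X           C
  Initial       4.574      0.2257      0.3973
  Change      0.01322    -0.01322    -0.01322
  Equil         4.588      0.2124      0.3841
  solve Keq expr → x = -0.006611; check Q = 3.1630e-04
Then change container volume by factor 2 (V_new/V_old).
Step 3:
                    D           X           C
  Initial       2.294      0.1062       0.192
  Change     -0.05498     0.05498     0.05498
  Equil         2.239      0.1612       0.247
  solve Keq expr → x = 0.02749; check Q = 3.1630e-04

Direction: forward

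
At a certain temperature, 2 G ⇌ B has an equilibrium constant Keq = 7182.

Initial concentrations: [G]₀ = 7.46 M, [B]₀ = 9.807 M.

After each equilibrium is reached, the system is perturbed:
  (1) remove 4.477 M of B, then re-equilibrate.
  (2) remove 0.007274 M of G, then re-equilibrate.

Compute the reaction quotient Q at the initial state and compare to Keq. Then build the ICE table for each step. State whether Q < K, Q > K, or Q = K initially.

Q₀ = 0.1762 vs Keq = 7182 ⇒ Q<K, forward
Step 1:
                  G         B
  Initial      7.46     9.807
  Change     -7.417     3.708
  Equil     0.04338     13.52
  solve Keq expr → x = 3.708; check Q = 7182
Then remove 4.477 M of B.
Step 2:
                  G         B
  Initial   0.04338     9.038
  Change  -0.007897  0.003949
  Equil     0.03548     9.042
  solve Keq expr → x = 0.003949; check Q = 7182
Then remove 0.007274 M of G.
Step 3:
                  G         B
  Initial   0.02821     9.042
  Change   0.007267 -0.003633
  Equil     0.03548     9.039
  solve Keq expr → x = -0.003633; check Q = 7182

Q₀ = 0.1762; Q < K (proceeds forward)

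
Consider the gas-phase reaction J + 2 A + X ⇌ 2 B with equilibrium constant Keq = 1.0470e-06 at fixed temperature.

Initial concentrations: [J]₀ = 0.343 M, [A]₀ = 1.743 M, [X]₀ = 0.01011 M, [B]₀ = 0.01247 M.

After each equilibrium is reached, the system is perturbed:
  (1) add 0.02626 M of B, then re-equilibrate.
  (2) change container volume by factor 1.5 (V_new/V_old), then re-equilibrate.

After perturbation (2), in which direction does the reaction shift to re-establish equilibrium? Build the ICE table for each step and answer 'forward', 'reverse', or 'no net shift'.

Direction: reverse

Q₀ = 0.01476 vs Keq = 1.0470e-06 ⇒ Q>K, reverse
Step 1:
                  J         A         X         B
  I           0.343     1.743   0.01011   0.01247
  C        0.006167   0.01233  0.006167  -0.01233
  E          0.3492     1.755   0.01628 1.3541e-04
  solve Keq expr → x = -0.006167; check Q = 1.0470e-06
Then add 0.02626 M of B.
Step 2:
                  J         A         X         B
  I          0.3492     1.755   0.01628    0.0264
  C          0.0131   0.02621    0.0131  -0.02621
  E          0.3623     1.782   0.02938 1.8807e-04
  solve Keq expr → x = -0.0131; check Q = 1.0470e-06
Then change container volume by factor 1.5 (V_new/V_old).
Step 3:
                  J         A         X         B
  I          0.2415     1.188   0.01959 1.2538e-04
  C       2.0871e-05 4.1742e-05 2.0871e-05 -4.1742e-05
  E          0.2415     1.188   0.01961 8.3638e-05
  solve Keq expr → x = -2.0871e-05; check Q = 1.0470e-06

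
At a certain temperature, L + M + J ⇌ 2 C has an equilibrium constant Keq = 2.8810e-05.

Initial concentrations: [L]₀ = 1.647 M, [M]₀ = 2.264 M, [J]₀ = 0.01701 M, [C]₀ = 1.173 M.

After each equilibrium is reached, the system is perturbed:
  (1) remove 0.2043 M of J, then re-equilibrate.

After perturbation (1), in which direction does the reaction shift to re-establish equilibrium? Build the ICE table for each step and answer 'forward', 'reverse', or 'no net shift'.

Direction: reverse

Q₀ = 21.69 vs Keq = 2.8810e-05 ⇒ Q>K, reverse
Step 1:
                  L         M         J         C
  Initial     1.647     2.264   0.01701     1.173
  Change     0.5813    0.5813    0.5813    -1.163
  Equil       2.228     2.845    0.5983   0.01045
  solve Keq expr → x = -0.5813; check Q = 2.8810e-05
Then remove 0.2043 M of J.
Step 2:
                  L         M         J         C
  Initial     2.228     2.845     0.394   0.01045
  Change  9.7837e-04 9.7837e-04 9.7837e-04 -0.001957
  Equil       2.229     2.846     0.395  0.008497
  solve Keq expr → x = -9.7837e-04; check Q = 2.8810e-05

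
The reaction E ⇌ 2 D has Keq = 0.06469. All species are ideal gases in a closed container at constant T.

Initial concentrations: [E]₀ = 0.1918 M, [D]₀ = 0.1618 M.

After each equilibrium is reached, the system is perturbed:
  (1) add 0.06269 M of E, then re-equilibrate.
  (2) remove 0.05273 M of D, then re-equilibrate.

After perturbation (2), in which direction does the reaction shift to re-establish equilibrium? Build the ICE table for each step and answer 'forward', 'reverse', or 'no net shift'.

Q₀ = 0.1365 vs Keq = 0.06469 ⇒ Q>K, reverse
Step 1:
                    E           D
  Initial      0.1918      0.1618
  Change      0.02209    -0.04417
  Equil        0.2139      0.1176
  solve Keq expr → x = -0.02209; check Q = 0.06469
Then add 0.06269 M of E.
Step 2:
                    E           D
  Initial      0.2766      0.1176
  Change    -0.007191     0.01438
  Equil        0.2694       0.132
  solve Keq expr → x = 0.007191; check Q = 0.06469
Then remove 0.05273 M of D.
Step 3:
                    E           D
  Initial      0.2694     0.07928
  Change     -0.02343     0.04686
  Equil         0.246      0.1261
  solve Keq expr → x = 0.02343; check Q = 0.06469

Direction: forward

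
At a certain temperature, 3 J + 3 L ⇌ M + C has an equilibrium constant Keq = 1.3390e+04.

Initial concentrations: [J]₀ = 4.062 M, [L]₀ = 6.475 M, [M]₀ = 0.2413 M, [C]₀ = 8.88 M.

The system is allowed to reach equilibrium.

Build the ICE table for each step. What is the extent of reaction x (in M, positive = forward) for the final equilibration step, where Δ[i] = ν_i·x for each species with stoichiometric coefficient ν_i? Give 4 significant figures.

Q₀ = 1.1777e-04 vs Keq = 1.3390e+04 ⇒ Q<K, forward
Step 1:
                    J           L           M           C
  init          4.062       6.475      0.2413        8.88
  Δ            -4.019      -4.019        1.34        1.34
  eq          0.04334       2.456       1.581       10.22
  solve Keq expr → x = 1.34; check Q = 1.3390e+04

x = 1.34 M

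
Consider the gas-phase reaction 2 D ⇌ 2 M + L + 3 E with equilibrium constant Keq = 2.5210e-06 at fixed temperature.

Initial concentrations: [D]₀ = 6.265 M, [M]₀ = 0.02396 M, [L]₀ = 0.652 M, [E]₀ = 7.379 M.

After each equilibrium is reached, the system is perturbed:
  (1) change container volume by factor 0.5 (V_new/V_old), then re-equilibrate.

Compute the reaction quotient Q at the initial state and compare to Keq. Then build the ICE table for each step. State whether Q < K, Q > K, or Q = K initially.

Q₀ = 0.003832 vs Keq = 2.5210e-06 ⇒ Q>K, reverse
Step 1:
                   D          M          L          E
  Initial      6.265    0.02396      0.652      7.379
  Change     0.02333   -0.02333   -0.01167     -0.035
  Equil        6.288 6.2693e-04     0.6403      7.344
  solve Keq expr → x = -0.01167; check Q = 2.5210e-06
Then change container volume by factor 0.5 (V_new/V_old).
Step 2:
                   D          M          L          E
  Initial      12.58   0.001254      1.281      14.69
  Change  9.4027e-04 -9.4027e-04 -4.7014e-04   -0.00141
  Equil        12.58 3.1359e-04       1.28      14.69
  solve Keq expr → x = -4.7014e-04; check Q = 2.5210e-06

Q₀ = 0.003832; Q > K (proceeds reverse)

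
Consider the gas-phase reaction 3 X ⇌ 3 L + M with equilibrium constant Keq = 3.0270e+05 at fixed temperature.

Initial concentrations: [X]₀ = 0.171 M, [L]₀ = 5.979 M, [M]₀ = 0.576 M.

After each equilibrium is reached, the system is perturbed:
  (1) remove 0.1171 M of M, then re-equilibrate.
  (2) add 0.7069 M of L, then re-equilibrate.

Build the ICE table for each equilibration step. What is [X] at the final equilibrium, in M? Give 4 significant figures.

Q₀ = 2.4622e+04 vs Keq = 3.0270e+05 ⇒ Q<K, forward
Step 1:
                    X           L           M
  Initial       0.171       5.979       0.576
  Change     -0.09439     0.09439     0.03146
  Equil       0.07661       6.073      0.6075
  solve Keq expr → x = 0.03146; check Q = 3.0270e+05
Then remove 0.1171 M of M.
Step 2:
                    X           L           M
  Initial     0.07661       6.073      0.4904
  Change    -0.005134    0.005134    0.001711
  Equil       0.07147       6.079      0.4921
  solve Keq expr → x = 0.001711; check Q = 3.0270e+05
Then add 0.7069 M of L.
Step 3:
                    X           L           M
  Initial     0.07147       6.785      0.4921
  Change     0.008071   -0.008071    -0.00269
  Equil       0.07954       6.777      0.4894
  solve Keq expr → x = -0.00269; check Q = 3.0270e+05

[X]_eq = 0.07954 M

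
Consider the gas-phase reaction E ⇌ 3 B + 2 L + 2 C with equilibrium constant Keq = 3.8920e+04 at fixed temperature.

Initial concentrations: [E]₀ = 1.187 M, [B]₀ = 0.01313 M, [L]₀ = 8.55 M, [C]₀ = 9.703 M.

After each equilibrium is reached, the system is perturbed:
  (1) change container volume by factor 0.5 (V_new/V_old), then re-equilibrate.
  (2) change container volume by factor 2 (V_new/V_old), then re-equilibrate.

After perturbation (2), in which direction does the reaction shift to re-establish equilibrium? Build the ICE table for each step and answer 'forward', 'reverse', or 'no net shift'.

Q₀ = 0.01312 vs Keq = 3.8920e+04 ⇒ Q<K, forward
Step 1:
                   E          B          L          C
  I            1.187    0.01313       8.55      9.703
  C          -0.4639      1.392     0.9278     0.9278
  E           0.7231      1.405      9.478      10.63
  solve Keq expr → x = 0.4639; check Q = 3.8920e+04
Then change container volume by factor 0.5 (V_new/V_old).
Step 2:
                   E          B          L          C
  I            1.446       2.81      18.96      21.26
  C            0.647     -1.941     -1.294     -1.294
  E            2.093     0.8685      17.66      19.97
  solve Keq expr → x = -0.647; check Q = 3.8920e+04
Then change container volume by factor 2 (V_new/V_old).
Step 3:
                   E          B          L          C
  I            1.047     0.4342      8.831      9.984
  C          -0.3235     0.9705      0.647      0.647
  E           0.7231      1.405      9.478      10.63
  solve Keq expr → x = 0.3235; check Q = 3.8920e+04

Direction: forward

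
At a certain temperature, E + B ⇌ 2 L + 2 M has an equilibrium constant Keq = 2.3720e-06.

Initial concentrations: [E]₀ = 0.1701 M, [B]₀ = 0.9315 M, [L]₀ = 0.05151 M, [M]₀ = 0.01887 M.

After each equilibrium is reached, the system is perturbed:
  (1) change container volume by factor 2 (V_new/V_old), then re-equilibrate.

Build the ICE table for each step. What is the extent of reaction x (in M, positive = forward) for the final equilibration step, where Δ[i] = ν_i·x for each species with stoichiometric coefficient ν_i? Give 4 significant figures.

Q₀ = 5.9627e-06 vs Keq = 2.3720e-06 ⇒ Q>K, reverse
Step 1:
                   E          B          L          M
  init        0.1701     0.9315    0.05151    0.01887
  Δ         0.002719   0.002719  -0.005438  -0.005438
  eq          0.1728     0.9342    0.04607    0.01343
  solve Keq expr → x = -0.002719; check Q = 2.3720e-06
Then change container volume by factor 2 (V_new/V_old).
Step 2:
                   E          B          L          M
  init       0.08641     0.4671    0.02304   0.006716
  Δ        -0.002197  -0.002197   0.004394   0.004394
  eq         0.08421     0.4649    0.02743    0.01111
  solve Keq expr → x = 0.002197; check Q = 2.3720e-06

x = 0.002197 M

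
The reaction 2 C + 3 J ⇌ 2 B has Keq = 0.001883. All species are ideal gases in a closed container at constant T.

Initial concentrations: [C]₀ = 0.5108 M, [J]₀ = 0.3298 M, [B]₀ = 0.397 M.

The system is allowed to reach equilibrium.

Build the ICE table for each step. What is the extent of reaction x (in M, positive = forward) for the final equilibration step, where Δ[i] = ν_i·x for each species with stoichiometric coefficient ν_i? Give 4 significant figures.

Q₀ = 16.84 vs Keq = 0.001883 ⇒ Q>K, reverse
Step 1:
                  C         J         B
  Initial    0.5108    0.3298     0.397
  Change     0.3657    0.5485   -0.3657
  Equil      0.8765    0.8783   0.03131
  solve Keq expr → x = -0.1828; check Q = 0.001883

x = -0.1828 M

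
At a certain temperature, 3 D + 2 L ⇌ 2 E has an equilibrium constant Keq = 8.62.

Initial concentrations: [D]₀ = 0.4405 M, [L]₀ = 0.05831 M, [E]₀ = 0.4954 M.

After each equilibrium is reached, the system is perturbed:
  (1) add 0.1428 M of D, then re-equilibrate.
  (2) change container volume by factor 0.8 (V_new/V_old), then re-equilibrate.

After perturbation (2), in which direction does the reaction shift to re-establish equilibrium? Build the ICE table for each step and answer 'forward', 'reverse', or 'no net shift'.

Direction: forward

Q₀ = 844.5 vs Keq = 8.62 ⇒ Q>K, reverse
Step 1:
                  D         L         E
  Initial    0.4405   0.05831    0.4954
  Change     0.2304    0.1536   -0.1536
  Equil      0.6709    0.2119    0.3418
  solve Keq expr → x = -0.07679; check Q = 8.62
Then add 0.1428 M of D.
Step 2:
                  D         L         E
  Initial    0.8137    0.2119    0.3418
  Change   -0.04058  -0.02705   0.02705
  Equil      0.7731    0.1848    0.3689
  solve Keq expr → x = 0.01353; check Q = 8.62
Then change container volume by factor 0.8 (V_new/V_old).
Step 3:
                  D         L         E
  Initial    0.9664     0.231    0.4611
  Change   -0.05461  -0.03641   0.03641
  Equil      0.9117    0.1946    0.4975
  solve Keq expr → x = 0.0182; check Q = 8.62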